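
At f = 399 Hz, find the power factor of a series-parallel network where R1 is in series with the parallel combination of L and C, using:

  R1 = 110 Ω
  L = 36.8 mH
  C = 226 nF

Step 1 — Angular frequency: ω = 2π·f = 2π·399 = 2507 rad/s.
Step 2 — Component impedances:
  R1: Z = R = 110 Ω
  L: Z = jωL = j·2507·0.0368 = 0 + j92.26 Ω
  C: Z = 1/(jωC) = -j/(ω·C) = 0 - j1765 Ω
Step 3 — Parallel branch: L || C = 1/(1/L + 1/C) = 0 + j97.35 Ω.
Step 4 — Series with R1: Z_total = R1 + (L || C) = 110 + j97.35 Ω = 146.9∠41.5° Ω.
Step 5 — Power factor: PF = cos(φ) = Re(Z)/|Z| = 110/146.89 = 0.7489.
Step 6 — Type: Im(Z) = 97.35 ⇒ lagging (phase φ = 41.5°).

PF = 0.7489 (lagging, φ = 41.5°)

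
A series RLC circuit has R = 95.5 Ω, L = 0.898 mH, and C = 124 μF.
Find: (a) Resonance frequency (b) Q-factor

Step 1 — Resonance condition Im(Z)=0 gives ω₀ = 1/√(LC).
Step 2 — ω₀ = 1/√(0.000898·0.000124) = 2997 rad/s.
Step 3 — f₀ = ω₀/(2π) = 476.9 Hz.
Step 4 — Series Q: Q = ω₀L/R = 2997·0.000898/95.5 = 0.02818.

(a) f₀ = 476.9 Hz  (b) Q = 0.02818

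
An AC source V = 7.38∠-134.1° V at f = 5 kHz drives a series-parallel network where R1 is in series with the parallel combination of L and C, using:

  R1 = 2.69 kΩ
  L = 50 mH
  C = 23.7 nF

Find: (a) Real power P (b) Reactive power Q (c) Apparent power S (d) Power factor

Step 1 — Angular frequency: ω = 2π·f = 2π·5000 = 3.142e+04 rad/s.
Step 2 — Component impedances:
  R1: Z = R = 2690 Ω
  L: Z = jωL = j·3.142e+04·0.05 = 0 + j1571 Ω
  C: Z = 1/(jωC) = -j/(ω·C) = 0 - j1343 Ω
Step 3 — Parallel branch: L || C = 1/(1/L + 1/C) = 0 - j9265 Ω.
Step 4 — Series with R1: Z_total = R1 + (L || C) = 2690 - j9265 Ω = 9647∠-73.8° Ω.
Step 5 — Source phasor: V = 7.38∠-134.1° V = -5.136 - j5.3 V.
Step 6 — Current: I = V / Z = 0.0003791 - j0.0006644 A = 0.000765∠-60.3° A.
Step 7 — Complex power: S = V·I* = 0.001574 - j0.005422 VA.
Step 8 — Real power: P = Re(S) = 0.001574 W.
Step 9 — Reactive power: Q = Im(S) = -0.005422 VAR.
Step 10 — Apparent power: |S| = 0.005646 VA.
Step 11 — Power factor: PF = P/|S| = 0.2788 (leading).

(a) P = 0.001574 W  (b) Q = -0.005422 VAR  (c) S = 0.005646 VA  (d) PF = 0.2788 (leading)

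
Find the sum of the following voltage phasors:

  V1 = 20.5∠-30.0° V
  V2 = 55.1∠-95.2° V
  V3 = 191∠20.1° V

Step 1 — Convert each phasor to rectangular form:
  V1 = 20.5·(cos(-30.0°) + j·sin(-30.0°)) = 17.75 - j10.25 V
  V2 = 55.1·(cos(-95.2°) + j·sin(-95.2°)) = -4.994 - j54.87 V
  V3 = 191·(cos(20.1°) + j·sin(20.1°)) = 179.4 + j65.64 V
Step 2 — Sum components: V_total = 192.1 + j0.5158 V.
Step 3 — Convert to polar: |V_total| = 192.1 V, ∠V_total = 0.2°.

V_total = 192.1∠0.2° V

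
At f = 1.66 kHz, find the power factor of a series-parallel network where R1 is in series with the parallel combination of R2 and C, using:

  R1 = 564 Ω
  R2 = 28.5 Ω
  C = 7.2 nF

Step 1 — Angular frequency: ω = 2π·f = 2π·1660 = 1.043e+04 rad/s.
Step 2 — Component impedances:
  R1: Z = R = 564 Ω
  R2: Z = R = 28.5 Ω
  C: Z = 1/(jωC) = -j/(ω·C) = 0 - j1.332e+04 Ω
Step 3 — Parallel branch: R2 || C = 1/(1/R2 + 1/C) = 28.5 - j0.061 Ω.
Step 4 — Series with R1: Z_total = R1 + (R2 || C) = 592.5 - j0.061 Ω = 592.5∠-0.0° Ω.
Step 5 — Power factor: PF = cos(φ) = Re(Z)/|Z| = 592.5/592.5 = 1.
Step 6 — Type: Im(Z) = -0.061 ⇒ leading (phase φ = -0.0°).

PF = 1 (leading, φ = -0.0°)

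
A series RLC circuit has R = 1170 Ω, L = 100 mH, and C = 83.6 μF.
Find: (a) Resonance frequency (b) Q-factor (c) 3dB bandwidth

Step 1 — Resonance: ω₀ = 1/√(LC) = 1/√(0.1·8.36e-05) = 345.9 rad/s.
Step 2 — f₀ = ω₀/(2π) = 55.04 Hz.
Step 3 — Series Q: Q = ω₀L/R = 345.9·0.1/1170 = 0.02956.
Step 4 — Bandwidth: Δω = ω₀/Q = 1.17e+04 rad/s; BW = Δω/(2π) = 1862 Hz.

(a) f₀ = 55.04 Hz  (b) Q = 0.02956  (c) BW = 1862 Hz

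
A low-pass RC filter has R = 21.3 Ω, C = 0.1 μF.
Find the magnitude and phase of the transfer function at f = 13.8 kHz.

Step 1 — Angular frequency: ω = 2π·1.38e+04 = 8.671e+04 rad/s.
Step 2 — Transfer function: H(jω) = 1/(1 + jωRC).
Step 3 — Denominator: 1 + jωRC = 1 + j·8.671e+04·21.3·1e-07 = 1 + j0.1847.
Step 4 — H = 0.967 - j0.1786.
Step 5 — Magnitude: |H| = 0.9834 (-0.1 dB); phase: φ = -10.5°.

|H| = 0.9834 (-0.1 dB), φ = -10.5°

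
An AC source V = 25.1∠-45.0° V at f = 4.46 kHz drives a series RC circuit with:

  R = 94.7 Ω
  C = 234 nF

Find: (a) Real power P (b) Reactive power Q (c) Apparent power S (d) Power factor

Step 1 — Angular frequency: ω = 2π·f = 2π·4460 = 2.802e+04 rad/s.
Step 2 — Component impedances:
  R: Z = R = 94.7 Ω
  C: Z = 1/(jωC) = -j/(ω·C) = 0 - j152.5 Ω
Step 3 — Series combination: Z_total = R + C = 94.7 - j152.5 Ω = 179.5∠-58.2° Ω.
Step 4 — Source phasor: V = 25.1∠-45.0° V = 17.75 - j17.75 V.
Step 5 — Current: I = V / Z = 0.1362 + j0.03183 A = 0.1398∠13.2° A.
Step 6 — Complex power: S = V·I* = 1.851 - j2.981 VA.
Step 7 — Real power: P = Re(S) = 1.851 W.
Step 8 — Reactive power: Q = Im(S) = -2.981 VAR.
Step 9 — Apparent power: |S| = 3.51 VA.
Step 10 — Power factor: PF = P/|S| = 0.5275 (leading).

(a) P = 1.851 W  (b) Q = -2.981 VAR  (c) S = 3.51 VA  (d) PF = 0.5275 (leading)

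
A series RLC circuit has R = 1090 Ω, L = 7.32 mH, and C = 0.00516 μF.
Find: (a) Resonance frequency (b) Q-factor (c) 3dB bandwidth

Step 1 — Resonance: ω₀ = 1/√(LC) = 1/√(0.00732·5.16e-09) = 1.627e+05 rad/s.
Step 2 — f₀ = ω₀/(2π) = 2.59e+04 Hz.
Step 3 — Series Q: Q = ω₀L/R = 1.627e+05·0.00732/1090 = 1.093.
Step 4 — Bandwidth: Δω = ω₀/Q = 1.489e+05 rad/s; BW = Δω/(2π) = 2.37e+04 Hz.

(a) f₀ = 2.59e+04 Hz  (b) Q = 1.093  (c) BW = 2.37e+04 Hz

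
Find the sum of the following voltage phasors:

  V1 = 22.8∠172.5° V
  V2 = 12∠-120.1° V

Step 1 — Convert each phasor to rectangular form:
  V1 = 22.8·(cos(172.5°) + j·sin(172.5°)) = -22.6 + j2.976 V
  V2 = 12·(cos(-120.1°) + j·sin(-120.1°)) = -6.018 - j10.38 V
Step 2 — Sum components: V_total = -28.62 - j7.406 V.
Step 3 — Convert to polar: |V_total| = 29.57 V, ∠V_total = -165.5°.

V_total = 29.57∠-165.5° V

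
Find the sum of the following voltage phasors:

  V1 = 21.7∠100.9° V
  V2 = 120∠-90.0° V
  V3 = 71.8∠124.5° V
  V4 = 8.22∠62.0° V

Step 1 — Convert each phasor to rectangular form:
  V1 = 21.7·(cos(100.9°) + j·sin(100.9°)) = -4.103 + j21.31 V
  V2 = 120·(cos(-90.0°) + j·sin(-90.0°)) = 0 - j120 V
  V3 = 71.8·(cos(124.5°) + j·sin(124.5°)) = -40.67 + j59.17 V
  V4 = 8.22·(cos(62.0°) + j·sin(62.0°)) = 3.859 + j7.258 V
Step 2 — Sum components: V_total = -40.91 - j32.26 V.
Step 3 — Convert to polar: |V_total| = 52.1 V, ∠V_total = -141.7°.

V_total = 52.1∠-141.7° V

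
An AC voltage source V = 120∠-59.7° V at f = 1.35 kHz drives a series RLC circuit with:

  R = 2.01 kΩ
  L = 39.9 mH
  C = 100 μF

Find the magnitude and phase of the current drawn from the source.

Step 1 — Angular frequency: ω = 2π·f = 2π·1350 = 8482 rad/s.
Step 2 — Component impedances:
  R: Z = R = 2010 Ω
  L: Z = jωL = j·8482·0.0399 = 0 + j338.4 Ω
  C: Z = 1/(jωC) = -j/(ω·C) = 0 - j1.179 Ω
Step 3 — Series combination: Z_total = R + L + C = 2010 + j337.3 Ω = 2038∠9.5° Ω.
Step 4 — Source phasor: V = 120∠-59.7° V = 60.54 - j103.6 V.
Step 5 — Ohm's law: I = V / Z_total = (60.54 - j103.6) / (2010 + j337.3) = 0.02088 - j0.05505 A.
Step 6 — Convert to polar: |I| = 0.05888 A, ∠I = -69.2°.

I = 0.05888∠-69.2° A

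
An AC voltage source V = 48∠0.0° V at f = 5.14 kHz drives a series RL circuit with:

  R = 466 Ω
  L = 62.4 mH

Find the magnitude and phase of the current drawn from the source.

Step 1 — Angular frequency: ω = 2π·f = 2π·5140 = 3.23e+04 rad/s.
Step 2 — Component impedances:
  R: Z = R = 466 Ω
  L: Z = jωL = j·3.23e+04·0.0624 = 0 + j2015 Ω
Step 3 — Series combination: Z_total = R + L = 466 + j2015 Ω = 2068∠77.0° Ω.
Step 4 — Source phasor: V = 48∠0.0° V = 48 V.
Step 5 — Ohm's law: I = V / Z_total = (48) / (466 + j2015) = 0.005228 - j0.02261 A.
Step 6 — Convert to polar: |I| = 0.02321 A, ∠I = -77.0°.

I = 0.02321∠-77.0° A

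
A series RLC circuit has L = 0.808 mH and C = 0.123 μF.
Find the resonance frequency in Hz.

Step 1 — Resonance condition Im(Z)=0 gives ω₀ = 1/√(LC).
Step 2 — ω₀ = 1/√(0.000808·1.23e-07) = 1.003e+05 rad/s.
Step 3 — f₀ = ω₀/(2π) = 1.596e+04 Hz.

f₀ = 1.596e+04 Hz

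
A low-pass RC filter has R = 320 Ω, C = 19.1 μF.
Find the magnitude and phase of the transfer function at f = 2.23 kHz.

Step 1 — Angular frequency: ω = 2π·2230 = 1.401e+04 rad/s.
Step 2 — Transfer function: H(jω) = 1/(1 + jωRC).
Step 3 — Denominator: 1 + jωRC = 1 + j·1.401e+04·320·1.91e-05 = 1 + j85.64.
Step 4 — H = 0.0001363 - j0.01168.
Step 5 — Magnitude: |H| = 0.01168 (-38.7 dB); phase: φ = -89.3°.

|H| = 0.01168 (-38.7 dB), φ = -89.3°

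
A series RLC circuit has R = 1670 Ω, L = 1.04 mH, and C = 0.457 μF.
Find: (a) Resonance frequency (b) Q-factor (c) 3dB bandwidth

Step 1 — Resonance: ω₀ = 1/√(LC) = 1/√(0.00104·4.57e-07) = 4.587e+04 rad/s.
Step 2 — f₀ = ω₀/(2π) = 7300 Hz.
Step 3 — Series Q: Q = ω₀L/R = 4.587e+04·0.00104/1670 = 0.02857.
Step 4 — Bandwidth: Δω = ω₀/Q = 1.606e+06 rad/s; BW = Δω/(2π) = 2.556e+05 Hz.

(a) f₀ = 7300 Hz  (b) Q = 0.02857  (c) BW = 2.556e+05 Hz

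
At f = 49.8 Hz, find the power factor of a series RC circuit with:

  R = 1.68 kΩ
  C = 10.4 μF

Step 1 — Angular frequency: ω = 2π·f = 2π·49.8 = 312.9 rad/s.
Step 2 — Component impedances:
  R: Z = R = 1680 Ω
  C: Z = 1/(jωC) = -j/(ω·C) = 0 - j307.3 Ω
Step 3 — Series combination: Z_total = R + C = 1680 - j307.3 Ω = 1708∠-10.4° Ω.
Step 4 — Power factor: PF = cos(φ) = Re(Z)/|Z| = 1680/1707.9 = 0.9837.
Step 5 — Type: Im(Z) = -307.3 ⇒ leading (phase φ = -10.4°).

PF = 0.9837 (leading, φ = -10.4°)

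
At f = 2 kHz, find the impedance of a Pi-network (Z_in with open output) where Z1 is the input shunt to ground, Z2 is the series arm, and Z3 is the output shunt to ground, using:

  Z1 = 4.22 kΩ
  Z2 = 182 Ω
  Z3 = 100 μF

Step 1 — Angular frequency: ω = 2π·f = 2π·2000 = 1.257e+04 rad/s.
Step 2 — Component impedances:
  Z1: Z = R = 4220 Ω
  Z2: Z = R = 182 Ω
  Z3: Z = 1/(jωC) = -j/(ω·C) = 0 - j0.7958 Ω
Step 3 — With open output, the series arm Z2 and the output shunt Z3 appear in series to ground: Z2 + Z3 = 182 - j0.7958 Ω.
Step 4 — Parallel with input shunt Z1: Z_in = Z1 || (Z2 + Z3) = 174.5 - j0.7313 Ω = 174.5∠-0.2° Ω.

Z = 174.5 - j0.7313 Ω = 174.5∠-0.2° Ω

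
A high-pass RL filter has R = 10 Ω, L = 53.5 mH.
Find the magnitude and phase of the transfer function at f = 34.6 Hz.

Step 1 — Angular frequency: ω = 2π·34.6 = 217.4 rad/s.
Step 2 — Transfer function: H(jω) = jωL/(R + jωL).
Step 3 — Numerator jωL = j·11.63; denominator R + jωL = 10 + j11.63.
Step 4 — H = 0.575 + j0.4943.
Step 5 — Magnitude: |H| = 0.7583 (-2.4 dB); phase: φ = 40.7°.

|H| = 0.7583 (-2.4 dB), φ = 40.7°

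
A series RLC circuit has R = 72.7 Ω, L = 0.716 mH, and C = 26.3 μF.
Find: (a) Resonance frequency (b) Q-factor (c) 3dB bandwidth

Step 1 — Resonance: ω₀ = 1/√(LC) = 1/√(0.000716·2.63e-05) = 7287 rad/s.
Step 2 — f₀ = ω₀/(2π) = 1160 Hz.
Step 3 — Series Q: Q = ω₀L/R = 7287·0.000716/72.7 = 0.07177.
Step 4 — Bandwidth: Δω = ω₀/Q = 1.015e+05 rad/s; BW = Δω/(2π) = 1.616e+04 Hz.

(a) f₀ = 1160 Hz  (b) Q = 0.07177  (c) BW = 1.616e+04 Hz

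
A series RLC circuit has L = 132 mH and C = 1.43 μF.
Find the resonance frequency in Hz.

Step 1 — Resonance condition Im(Z)=0 gives ω₀ = 1/√(LC).
Step 2 — ω₀ = 1/√(0.132·1.43e-06) = 2302 rad/s.
Step 3 — f₀ = ω₀/(2π) = 366.3 Hz.

f₀ = 366.3 Hz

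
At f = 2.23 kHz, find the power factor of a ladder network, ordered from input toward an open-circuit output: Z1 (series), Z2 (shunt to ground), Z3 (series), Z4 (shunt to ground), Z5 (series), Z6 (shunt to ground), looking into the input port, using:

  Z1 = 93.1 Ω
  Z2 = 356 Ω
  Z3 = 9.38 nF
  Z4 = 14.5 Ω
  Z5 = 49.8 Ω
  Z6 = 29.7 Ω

Step 1 — Angular frequency: ω = 2π·f = 2π·2230 = 1.401e+04 rad/s.
Step 2 — Component impedances:
  Z1: Z = R = 93.1 Ω
  Z2: Z = R = 356 Ω
  Z3: Z = 1/(jωC) = -j/(ω·C) = 0 - j7609 Ω
  Z4: Z = R = 14.5 Ω
  Z5: Z = R = 49.8 Ω
  Z6: Z = R = 29.7 Ω
Step 3 — Ladder network (open output): work backward from the far end, alternating series and parallel combinations. Z_in = 448.3 - j16.62 Ω = 448.6∠-2.1° Ω.
Step 4 — Power factor: PF = cos(φ) = Re(Z)/|Z| = 448.3/448.6 = 0.9993.
Step 5 — Type: Im(Z) = -16.62 ⇒ leading (phase φ = -2.1°).

PF = 0.9993 (leading, φ = -2.1°)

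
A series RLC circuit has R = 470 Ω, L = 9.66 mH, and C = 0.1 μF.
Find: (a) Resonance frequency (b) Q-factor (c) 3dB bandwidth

Step 1 — Resonance: ω₀ = 1/√(LC) = 1/√(0.00966·1e-07) = 3.217e+04 rad/s.
Step 2 — f₀ = ω₀/(2π) = 5121 Hz.
Step 3 — Series Q: Q = ω₀L/R = 3.217e+04·0.00966/470 = 0.6613.
Step 4 — Bandwidth: Δω = ω₀/Q = 4.865e+04 rad/s; BW = Δω/(2π) = 7744 Hz.

(a) f₀ = 5121 Hz  (b) Q = 0.6613  (c) BW = 7744 Hz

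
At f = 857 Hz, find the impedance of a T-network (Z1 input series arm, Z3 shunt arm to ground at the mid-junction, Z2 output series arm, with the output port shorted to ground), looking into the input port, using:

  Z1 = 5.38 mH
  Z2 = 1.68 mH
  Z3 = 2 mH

Step 1 — Angular frequency: ω = 2π·f = 2π·857 = 5385 rad/s.
Step 2 — Component impedances:
  Z1: Z = jωL = j·5385·0.00538 = 0 + j28.97 Ω
  Z2: Z = jωL = j·5385·0.00168 = 0 + j9.046 Ω
  Z3: Z = jωL = j·5385·0.002 = 0 + j10.77 Ω
Step 3 — With the output port shorted to ground, the output series arm Z2 runs from the junction to ground; the shunt arm Z3 also runs from the junction to ground. They appear in parallel: Z3 || Z2 = 0 + j4.916 Ω.
Step 4 — Series with input arm Z1: Z_in = Z1 + (Z3 || Z2) = 0 + j33.89 Ω = 33.89∠90.0° Ω.

Z = 0 + j33.89 Ω = 33.89∠90.0° Ω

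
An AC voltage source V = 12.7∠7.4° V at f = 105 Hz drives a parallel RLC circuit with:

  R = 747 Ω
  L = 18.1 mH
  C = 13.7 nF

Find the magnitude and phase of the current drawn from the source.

Step 1 — Angular frequency: ω = 2π·f = 2π·105 = 659.7 rad/s.
Step 2 — Component impedances:
  R: Z = R = 747 Ω
  L: Z = jωL = j·659.7·0.0181 = 0 + j11.94 Ω
  C: Z = 1/(jωC) = -j/(ω·C) = 0 - j1.106e+05 Ω
Step 3 — Parallel combination: 1/Z_total = 1/R + 1/L + 1/C; Z_total = 0.1909 + j11.94 Ω = 11.94∠89.1° Ω.
Step 4 — Source phasor: V = 12.7∠7.4° V = 12.59 + j1.636 V.
Step 5 — Ohm's law: I = V / Z_total = (12.59 + j1.636) / (0.1909 + j11.94) = 0.1538 - j1.052 A.
Step 6 — Convert to polar: |I| = 1.064 A, ∠I = -81.7°.

I = 1.064∠-81.7° A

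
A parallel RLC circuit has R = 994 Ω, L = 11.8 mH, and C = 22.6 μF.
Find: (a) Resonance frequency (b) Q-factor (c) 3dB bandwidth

Step 1 — Resonance: ω₀ = 1/√(LC) = 1/√(0.0118·2.26e-05) = 1936 rad/s.
Step 2 — f₀ = ω₀/(2π) = 308.2 Hz.
Step 3 — Parallel Q: Q = R/(ω₀L) = 994/(1936·0.0118) = 43.5.
Step 4 — Bandwidth: Δω = ω₀/Q = 44.51 rad/s; BW = Δω/(2π) = 7.085 Hz.

(a) f₀ = 308.2 Hz  (b) Q = 43.5  (c) BW = 7.085 Hz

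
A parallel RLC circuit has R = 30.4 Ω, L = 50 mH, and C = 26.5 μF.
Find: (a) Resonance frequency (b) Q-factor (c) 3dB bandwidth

Step 1 — Resonance: ω₀ = 1/√(LC) = 1/√(0.05·2.65e-05) = 868.7 rad/s.
Step 2 — f₀ = ω₀/(2π) = 138.3 Hz.
Step 3 — Parallel Q: Q = R/(ω₀L) = 30.4/(868.7·0.05) = 0.6999.
Step 4 — Bandwidth: Δω = ω₀/Q = 1241 rad/s; BW = Δω/(2π) = 197.6 Hz.

(a) f₀ = 138.3 Hz  (b) Q = 0.6999  (c) BW = 197.6 Hz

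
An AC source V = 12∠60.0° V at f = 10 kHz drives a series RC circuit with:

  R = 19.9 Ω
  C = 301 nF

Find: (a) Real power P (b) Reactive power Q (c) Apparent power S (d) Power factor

Step 1 — Angular frequency: ω = 2π·f = 2π·1e+04 = 6.283e+04 rad/s.
Step 2 — Component impedances:
  R: Z = R = 19.9 Ω
  C: Z = 1/(jωC) = -j/(ω·C) = 0 - j52.88 Ω
Step 3 — Series combination: Z_total = R + C = 19.9 - j52.88 Ω = 56.5∠-69.4° Ω.
Step 4 — Source phasor: V = 12∠60.0° V = 6 + j10.39 V.
Step 5 — Current: I = V / Z = -0.1347 + j0.1642 A = 0.2124∠129.4° A.
Step 6 — Complex power: S = V·I* = 0.8978 - j2.385 VA.
Step 7 — Real power: P = Re(S) = 0.8978 W.
Step 8 — Reactive power: Q = Im(S) = -2.385 VAR.
Step 9 — Apparent power: |S| = 2.549 VA.
Step 10 — Power factor: PF = P/|S| = 0.3522 (leading).

(a) P = 0.8978 W  (b) Q = -2.385 VAR  (c) S = 2.549 VA  (d) PF = 0.3522 (leading)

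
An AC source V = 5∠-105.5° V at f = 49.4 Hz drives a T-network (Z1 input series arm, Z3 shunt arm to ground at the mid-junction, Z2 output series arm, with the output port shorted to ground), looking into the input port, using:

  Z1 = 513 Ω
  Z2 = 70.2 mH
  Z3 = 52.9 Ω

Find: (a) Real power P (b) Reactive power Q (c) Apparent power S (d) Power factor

Step 1 — Angular frequency: ω = 2π·f = 2π·49.4 = 310.4 rad/s.
Step 2 — Component impedances:
  Z1: Z = R = 513 Ω
  Z2: Z = jωL = j·310.4·0.0702 = 0 + j21.79 Ω
  Z3: Z = R = 52.9 Ω
Step 3 — With the output port shorted to ground, the output series arm Z2 runs from the junction to ground; the shunt arm Z3 also runs from the junction to ground. They appear in parallel: Z3 || Z2 = 7.673 + j18.63 Ω.
Step 4 — Series with input arm Z1: Z_in = Z1 + (Z3 || Z2) = 520.7 + j18.63 Ω = 521∠2.0° Ω.
Step 5 — Source phasor: V = 5∠-105.5° V = -1.336 - j4.818 V.
Step 6 — Current: I = V / Z = -0.002894 - j0.00915 A = 0.009597∠-107.5° A.
Step 7 — Complex power: S = V·I* = 0.04795 + j0.001716 VA.
Step 8 — Real power: P = Re(S) = 0.04795 W.
Step 9 — Reactive power: Q = Im(S) = 0.001716 VAR.
Step 10 — Apparent power: |S| = 0.04798 VA.
Step 11 — Power factor: PF = P/|S| = 0.9994 (lagging).

(a) P = 0.04795 W  (b) Q = 0.001716 VAR  (c) S = 0.04798 VA  (d) PF = 0.9994 (lagging)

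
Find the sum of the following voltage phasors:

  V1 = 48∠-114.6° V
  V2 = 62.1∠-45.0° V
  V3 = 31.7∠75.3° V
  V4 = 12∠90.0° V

Step 1 — Convert each phasor to rectangular form:
  V1 = 48·(cos(-114.6°) + j·sin(-114.6°)) = -19.98 - j43.64 V
  V2 = 62.1·(cos(-45.0°) + j·sin(-45.0°)) = 43.91 - j43.91 V
  V3 = 31.7·(cos(75.3°) + j·sin(75.3°)) = 8.044 + j30.66 V
  V4 = 12·(cos(90.0°) + j·sin(90.0°)) = 0 + j12 V
Step 2 — Sum components: V_total = 31.97 - j44.89 V.
Step 3 — Convert to polar: |V_total| = 55.11 V, ∠V_total = -54.5°.

V_total = 55.11∠-54.5° V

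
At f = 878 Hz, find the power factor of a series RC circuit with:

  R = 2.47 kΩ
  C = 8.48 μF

Step 1 — Angular frequency: ω = 2π·f = 2π·878 = 5517 rad/s.
Step 2 — Component impedances:
  R: Z = R = 2470 Ω
  C: Z = 1/(jωC) = -j/(ω·C) = 0 - j21.38 Ω
Step 3 — Series combination: Z_total = R + C = 2470 - j21.38 Ω = 2470∠-0.5° Ω.
Step 4 — Power factor: PF = cos(φ) = Re(Z)/|Z| = 2470/2470 = 1.
Step 5 — Type: Im(Z) = -21.38 ⇒ leading (phase φ = -0.5°).

PF = 1 (leading, φ = -0.5°)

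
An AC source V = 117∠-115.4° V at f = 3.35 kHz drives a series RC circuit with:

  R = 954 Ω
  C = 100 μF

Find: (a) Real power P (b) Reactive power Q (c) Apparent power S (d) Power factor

Step 1 — Angular frequency: ω = 2π·f = 2π·3350 = 2.105e+04 rad/s.
Step 2 — Component impedances:
  R: Z = R = 954 Ω
  C: Z = 1/(jωC) = -j/(ω·C) = 0 - j0.4751 Ω
Step 3 — Series combination: Z_total = R + C = 954 - j0.4751 Ω = 954∠-0.0° Ω.
Step 4 — Source phasor: V = 117∠-115.4° V = -50.19 - j105.7 V.
Step 5 — Current: I = V / Z = -0.05255 - j0.1108 A = 0.1226∠-115.4° A.
Step 6 — Complex power: S = V·I* = 14.35 - j0.007146 VA.
Step 7 — Real power: P = Re(S) = 14.35 W.
Step 8 — Reactive power: Q = Im(S) = -0.007146 VAR.
Step 9 — Apparent power: |S| = 14.35 VA.
Step 10 — Power factor: PF = P/|S| = 1 (leading).

(a) P = 14.35 W  (b) Q = -0.007146 VAR  (c) S = 14.35 VA  (d) PF = 1 (leading)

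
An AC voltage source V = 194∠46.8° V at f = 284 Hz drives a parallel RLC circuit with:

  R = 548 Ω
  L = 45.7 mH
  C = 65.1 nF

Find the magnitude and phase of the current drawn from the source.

Step 1 — Angular frequency: ω = 2π·f = 2π·284 = 1784 rad/s.
Step 2 — Component impedances:
  R: Z = R = 548 Ω
  L: Z = jωL = j·1784·0.0457 = 0 + j81.55 Ω
  C: Z = 1/(jωC) = -j/(ω·C) = 0 - j8608 Ω
Step 3 — Parallel combination: 1/Z_total = 1/R + 1/L + 1/C; Z_total = 12.1 + j80.51 Ω = 81.41∠81.5° Ω.
Step 4 — Source phasor: V = 194∠46.8° V = 132.8 + j141.4 V.
Step 5 — Ohm's law: I = V / Z_total = (132.8 + j141.4) / (12.1 + j80.51) = 1.96 - j1.355 A.
Step 6 — Convert to polar: |I| = 2.383 A, ∠I = -34.7°.

I = 2.383∠-34.7° A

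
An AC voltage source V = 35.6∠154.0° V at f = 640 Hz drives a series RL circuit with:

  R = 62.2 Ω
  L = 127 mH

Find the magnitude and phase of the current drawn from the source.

Step 1 — Angular frequency: ω = 2π·f = 2π·640 = 4021 rad/s.
Step 2 — Component impedances:
  R: Z = R = 62.2 Ω
  L: Z = jωL = j·4021·0.127 = 0 + j510.7 Ω
Step 3 — Series combination: Z_total = R + L = 62.2 + j510.7 Ω = 514.5∠83.1° Ω.
Step 4 — Source phasor: V = 35.6∠154.0° V = -32 + j15.61 V.
Step 5 — Ohm's law: I = V / Z_total = (-32 + j15.61) / (62.2 + j510.7) = 0.02259 + j0.06541 A.
Step 6 — Convert to polar: |I| = 0.0692 A, ∠I = 70.9°.

I = 0.0692∠70.9° A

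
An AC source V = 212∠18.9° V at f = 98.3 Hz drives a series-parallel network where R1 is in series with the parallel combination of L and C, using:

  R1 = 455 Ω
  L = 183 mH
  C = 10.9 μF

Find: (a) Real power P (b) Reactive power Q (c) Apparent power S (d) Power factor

Step 1 — Angular frequency: ω = 2π·f = 2π·98.3 = 617.6 rad/s.
Step 2 — Component impedances:
  R1: Z = R = 455 Ω
  L: Z = jωL = j·617.6·0.183 = 0 + j113 Ω
  C: Z = 1/(jωC) = -j/(ω·C) = 0 - j148.5 Ω
Step 3 — Parallel branch: L || C = 1/(1/L + 1/C) = 0 + j472.8 Ω.
Step 4 — Series with R1: Z_total = R1 + (L || C) = 455 + j472.8 Ω = 656.2∠46.1° Ω.
Step 5 — Source phasor: V = 212∠18.9° V = 200.6 + j68.67 V.
Step 6 — Current: I = V / Z = 0.2874 - j0.1477 A = 0.3231∠-27.2° A.
Step 7 — Complex power: S = V·I* = 47.5 + j49.35 VA.
Step 8 — Real power: P = Re(S) = 47.5 W.
Step 9 — Reactive power: Q = Im(S) = 49.35 VAR.
Step 10 — Apparent power: |S| = 68.5 VA.
Step 11 — Power factor: PF = P/|S| = 0.6934 (lagging).

(a) P = 47.5 W  (b) Q = 49.35 VAR  (c) S = 68.5 VA  (d) PF = 0.6934 (lagging)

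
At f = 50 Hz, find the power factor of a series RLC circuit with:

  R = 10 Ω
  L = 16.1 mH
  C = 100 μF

Step 1 — Angular frequency: ω = 2π·f = 2π·50 = 314.2 rad/s.
Step 2 — Component impedances:
  R: Z = R = 10 Ω
  L: Z = jωL = j·314.2·0.0161 = 0 + j5.058 Ω
  C: Z = 1/(jωC) = -j/(ω·C) = 0 - j31.83 Ω
Step 3 — Series combination: Z_total = R + L + C = 10 - j26.77 Ω = 28.58∠-69.5° Ω.
Step 4 — Power factor: PF = cos(φ) = Re(Z)/|Z| = 10/28.58 = 0.3499.
Step 5 — Type: Im(Z) = -26.77 ⇒ leading (phase φ = -69.5°).

PF = 0.3499 (leading, φ = -69.5°)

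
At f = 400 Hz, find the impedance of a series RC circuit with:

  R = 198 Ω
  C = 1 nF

Step 1 — Angular frequency: ω = 2π·f = 2π·400 = 2513 rad/s.
Step 2 — Component impedances:
  R: Z = R = 198 Ω
  C: Z = 1/(jωC) = -j/(ω·C) = 0 - j3.979e+05 Ω
Step 3 — Series combination: Z_total = R + C = 198 - j3.979e+05 Ω = 3.979e+05∠-90.0° Ω.

Z = 198 - j3.979e+05 Ω = 3.979e+05∠-90.0° Ω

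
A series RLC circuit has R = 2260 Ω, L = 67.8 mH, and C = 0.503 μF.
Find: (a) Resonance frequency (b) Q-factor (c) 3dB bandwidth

Step 1 — Resonance: ω₀ = 1/√(LC) = 1/√(0.0678·5.03e-07) = 5415 rad/s.
Step 2 — f₀ = ω₀/(2π) = 861.8 Hz.
Step 3 — Series Q: Q = ω₀L/R = 5415·0.0678/2260 = 0.1625.
Step 4 — Bandwidth: Δω = ω₀/Q = 3.333e+04 rad/s; BW = Δω/(2π) = 5305 Hz.

(a) f₀ = 861.8 Hz  (b) Q = 0.1625  (c) BW = 5305 Hz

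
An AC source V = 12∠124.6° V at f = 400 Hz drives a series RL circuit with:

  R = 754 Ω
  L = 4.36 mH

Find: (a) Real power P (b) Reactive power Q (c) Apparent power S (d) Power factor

Step 1 — Angular frequency: ω = 2π·f = 2π·400 = 2513 rad/s.
Step 2 — Component impedances:
  R: Z = R = 754 Ω
  L: Z = jωL = j·2513·0.00436 = 0 + j10.96 Ω
Step 3 — Series combination: Z_total = R + L = 754 + j10.96 Ω = 754.1∠0.8° Ω.
Step 4 — Source phasor: V = 12∠124.6° V = -6.814 + j9.878 V.
Step 5 — Current: I = V / Z = -0.008845 + j0.01323 A = 0.01591∠123.8° A.
Step 6 — Complex power: S = V·I* = 0.1909 + j0.002775 VA.
Step 7 — Real power: P = Re(S) = 0.1909 W.
Step 8 — Reactive power: Q = Im(S) = 0.002775 VAR.
Step 9 — Apparent power: |S| = 0.191 VA.
Step 10 — Power factor: PF = P/|S| = 0.9999 (lagging).

(a) P = 0.1909 W  (b) Q = 0.002775 VAR  (c) S = 0.191 VA  (d) PF = 0.9999 (lagging)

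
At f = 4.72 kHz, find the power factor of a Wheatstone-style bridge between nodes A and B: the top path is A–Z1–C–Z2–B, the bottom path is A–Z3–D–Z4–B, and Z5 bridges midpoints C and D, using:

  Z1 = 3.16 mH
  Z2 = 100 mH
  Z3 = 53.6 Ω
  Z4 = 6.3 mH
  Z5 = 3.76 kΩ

Step 1 — Angular frequency: ω = 2π·f = 2π·4720 = 2.966e+04 rad/s.
Step 2 — Component impedances:
  Z1: Z = jωL = j·2.966e+04·0.00316 = 0 + j93.71 Ω
  Z2: Z = jωL = j·2.966e+04·0.1 = 0 + j2966 Ω
  Z3: Z = R = 53.6 Ω
  Z4: Z = jωL = j·2.966e+04·0.0063 = 0 + j186.8 Ω
  Z5: Z = R = 3760 Ω
Step 3 — Bridge requires nodal analysis (the Z5 bridge couples midpoints C and D, so the two paths cannot be reduced to a simple series/parallel combination). Setting node B to ground and injecting 1 A at node A, the 3-node admittance system at A, C, D solves to V_A = Z_AB = 46.97 + j177 Ω = 183.1∠75.1° Ω.
Step 4 — Power factor: PF = cos(φ) = Re(Z)/|Z| = 46.97/183.1 = 0.2565.
Step 5 — Type: Im(Z) = 177 ⇒ lagging (phase φ = 75.1°).

PF = 0.2565 (lagging, φ = 75.1°)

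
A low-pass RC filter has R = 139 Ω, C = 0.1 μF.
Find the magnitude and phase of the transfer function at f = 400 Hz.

Step 1 — Angular frequency: ω = 2π·400 = 2513 rad/s.
Step 2 — Transfer function: H(jω) = 1/(1 + jωRC).
Step 3 — Denominator: 1 + jωRC = 1 + j·2513·139·1e-07 = 1 + j0.03493.
Step 4 — H = 0.9988 - j0.03489.
Step 5 — Magnitude: |H| = 0.9994 (-0.0 dB); phase: φ = -2.0°.

|H| = 0.9994 (-0.0 dB), φ = -2.0°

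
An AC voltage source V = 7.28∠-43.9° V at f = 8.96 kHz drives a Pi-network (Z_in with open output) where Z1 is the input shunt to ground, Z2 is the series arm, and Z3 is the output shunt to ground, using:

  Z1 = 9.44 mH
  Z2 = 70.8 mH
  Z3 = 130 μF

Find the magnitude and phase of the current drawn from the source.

Step 1 — Angular frequency: ω = 2π·f = 2π·8960 = 5.63e+04 rad/s.
Step 2 — Component impedances:
  Z1: Z = jωL = j·5.63e+04·0.00944 = 0 + j531.4 Ω
  Z2: Z = jωL = j·5.63e+04·0.0708 = 0 + j3986 Ω
  Z3: Z = 1/(jωC) = -j/(ω·C) = 0 - j0.1366 Ω
Step 3 — With open output, the series arm Z2 and the output shunt Z3 appear in series to ground: Z2 + Z3 = 0 + j3986 Ω.
Step 4 — Parallel with input shunt Z1: Z_in = Z1 || (Z2 + Z3) = 0 + j468.9 Ω = 468.9∠90.0° Ω.
Step 5 — Source phasor: V = 7.28∠-43.9° V = 5.246 - j5.048 V.
Step 6 — Ohm's law: I = V / Z_total = (5.246 - j5.048) / (0 + j468.9) = -0.01077 - j0.01119 A.
Step 7 — Convert to polar: |I| = 0.01552 A, ∠I = -133.9°.

I = 0.01552∠-133.9° A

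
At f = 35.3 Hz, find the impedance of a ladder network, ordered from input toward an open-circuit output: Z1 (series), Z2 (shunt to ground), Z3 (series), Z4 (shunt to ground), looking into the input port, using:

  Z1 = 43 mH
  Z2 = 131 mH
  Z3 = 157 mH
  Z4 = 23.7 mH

Step 1 — Angular frequency: ω = 2π·f = 2π·35.3 = 221.8 rad/s.
Step 2 — Component impedances:
  Z1: Z = jωL = j·221.8·0.043 = 0 + j9.537 Ω
  Z2: Z = jωL = j·221.8·0.131 = 0 + j29.06 Ω
  Z3: Z = jωL = j·221.8·0.157 = 0 + j34.82 Ω
  Z4: Z = jωL = j·221.8·0.0237 = 0 + j5.257 Ω
Step 3 — Ladder network (open output): work backward from the far end, alternating series and parallel combinations. Z_in = 0 + j26.38 Ω = 26.38∠90.0° Ω.

Z = 0 + j26.38 Ω = 26.38∠90.0° Ω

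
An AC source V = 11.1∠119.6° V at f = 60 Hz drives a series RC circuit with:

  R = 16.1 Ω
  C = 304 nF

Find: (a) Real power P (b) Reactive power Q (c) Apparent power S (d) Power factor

Step 1 — Angular frequency: ω = 2π·f = 2π·60 = 377 rad/s.
Step 2 — Component impedances:
  R: Z = R = 16.1 Ω
  C: Z = 1/(jωC) = -j/(ω·C) = 0 - j8726 Ω
Step 3 — Series combination: Z_total = R + C = 16.1 - j8726 Ω = 8726∠-89.9° Ω.
Step 4 — Source phasor: V = 11.1∠119.6° V = -5.483 + j9.651 V.
Step 5 — Current: I = V / Z = -0.001107 - j0.0006263 A = 0.001272∠-150.5° A.
Step 6 — Complex power: S = V·I* = 2.605e-05 - j0.01412 VA.
Step 7 — Real power: P = Re(S) = 2.605e-05 W.
Step 8 — Reactive power: Q = Im(S) = -0.01412 VAR.
Step 9 — Apparent power: |S| = 0.01412 VA.
Step 10 — Power factor: PF = P/|S| = 0.001845 (leading).

(a) P = 2.605e-05 W  (b) Q = -0.01412 VAR  (c) S = 0.01412 VA  (d) PF = 0.001845 (leading)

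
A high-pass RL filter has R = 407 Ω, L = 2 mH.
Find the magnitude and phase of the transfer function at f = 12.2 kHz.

Step 1 — Angular frequency: ω = 2π·1.22e+04 = 7.665e+04 rad/s.
Step 2 — Transfer function: H(jω) = jωL/(R + jωL).
Step 3 — Numerator jωL = j·153.3; denominator R + jωL = 407 + j153.3.
Step 4 — H = 0.1243 + j0.3299.
Step 5 — Magnitude: |H| = 0.3525 (-9.1 dB); phase: φ = 69.4°.

|H| = 0.3525 (-9.1 dB), φ = 69.4°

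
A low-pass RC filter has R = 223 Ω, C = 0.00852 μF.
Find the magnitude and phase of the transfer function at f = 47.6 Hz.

Step 1 — Angular frequency: ω = 2π·47.6 = 299.1 rad/s.
Step 2 — Transfer function: H(jω) = 1/(1 + jωRC).
Step 3 — Denominator: 1 + jωRC = 1 + j·299.1·223·8.52e-09 = 1 + j0.0005682.
Step 4 — H = 1 - j0.0005682.
Step 5 — Magnitude: |H| = 1 (-0.0 dB); phase: φ = -0.0°.

|H| = 1 (-0.0 dB), φ = -0.0°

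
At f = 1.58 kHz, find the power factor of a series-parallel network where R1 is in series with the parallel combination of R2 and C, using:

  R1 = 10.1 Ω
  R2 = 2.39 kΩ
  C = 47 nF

Step 1 — Angular frequency: ω = 2π·f = 2π·1580 = 9927 rad/s.
Step 2 — Component impedances:
  R1: Z = R = 10.1 Ω
  R2: Z = R = 2390 Ω
  C: Z = 1/(jωC) = -j/(ω·C) = 0 - j2143 Ω
Step 3 — Parallel branch: R2 || C = 1/(1/R2 + 1/C) = 1065 - j1188 Ω.
Step 4 — Series with R1: Z_total = R1 + (R2 || C) = 1075 - j1188 Ω = 1602∠-47.8° Ω.
Step 5 — Power factor: PF = cos(φ) = Re(Z)/|Z| = 1075.4/1602.4 = 0.6711.
Step 6 — Type: Im(Z) = -1188 ⇒ leading (phase φ = -47.8°).

PF = 0.6711 (leading, φ = -47.8°)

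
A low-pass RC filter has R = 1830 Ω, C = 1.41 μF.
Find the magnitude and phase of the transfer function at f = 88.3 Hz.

Step 1 — Angular frequency: ω = 2π·88.3 = 554.8 rad/s.
Step 2 — Transfer function: H(jω) = 1/(1 + jωRC).
Step 3 — Denominator: 1 + jωRC = 1 + j·554.8·1830·1.41e-06 = 1 + j1.432.
Step 4 — H = 0.3279 - j0.4695.
Step 5 — Magnitude: |H| = 0.5727 (-4.8 dB); phase: φ = -55.1°.

|H| = 0.5727 (-4.8 dB), φ = -55.1°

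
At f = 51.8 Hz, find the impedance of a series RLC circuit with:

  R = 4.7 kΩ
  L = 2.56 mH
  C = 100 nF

Step 1 — Angular frequency: ω = 2π·f = 2π·51.8 = 325.5 rad/s.
Step 2 — Component impedances:
  R: Z = R = 4700 Ω
  L: Z = jωL = j·325.5·0.00256 = 0 + j0.8332 Ω
  C: Z = 1/(jωC) = -j/(ω·C) = 0 - j3.072e+04 Ω
Step 3 — Series combination: Z_total = R + L + C = 4700 - j3.072e+04 Ω = 3.108e+04∠-81.3° Ω.

Z = 4700 - j3.072e+04 Ω = 3.108e+04∠-81.3° Ω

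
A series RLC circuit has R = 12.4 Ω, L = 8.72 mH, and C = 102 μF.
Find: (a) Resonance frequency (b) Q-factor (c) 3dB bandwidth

Step 1 — Resonance condition Im(Z)=0 gives ω₀ = 1/√(LC).
Step 2 — ω₀ = 1/√(0.00872·0.000102) = 1060 rad/s.
Step 3 — f₀ = ω₀/(2π) = 168.8 Hz.
Step 4 — Series Q: Q = ω₀L/R = 1060·0.00872/12.4 = 0.7457.
Step 5 — 3dB bandwidth: Δω = ω₀/Q = 1422 rad/s; BW = Δω/(2π) = 226.3 Hz.

(a) f₀ = 168.8 Hz  (b) Q = 0.7457  (c) BW = 226.3 Hz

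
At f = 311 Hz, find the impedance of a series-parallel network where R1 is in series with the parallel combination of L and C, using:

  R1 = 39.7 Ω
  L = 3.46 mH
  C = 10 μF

Step 1 — Angular frequency: ω = 2π·f = 2π·311 = 1954 rad/s.
Step 2 — Component impedances:
  R1: Z = R = 39.7 Ω
  L: Z = jωL = j·1954·0.00346 = 0 + j6.761 Ω
  C: Z = 1/(jωC) = -j/(ω·C) = 0 - j51.18 Ω
Step 3 — Parallel branch: L || C = 1/(1/L + 1/C) = 0 + j7.79 Ω.
Step 4 — Series with R1: Z_total = R1 + (L || C) = 39.7 + j7.79 Ω = 40.46∠11.1° Ω.

Z = 39.7 + j7.79 Ω = 40.46∠11.1° Ω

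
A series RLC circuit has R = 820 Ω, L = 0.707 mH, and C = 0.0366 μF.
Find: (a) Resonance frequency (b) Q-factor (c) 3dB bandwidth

Step 1 — Resonance: ω₀ = 1/√(LC) = 1/√(0.000707·3.66e-08) = 1.966e+05 rad/s.
Step 2 — f₀ = ω₀/(2π) = 3.129e+04 Hz.
Step 3 — Series Q: Q = ω₀L/R = 1.966e+05·0.000707/820 = 0.1695.
Step 4 — Bandwidth: Δω = ω₀/Q = 1.16e+06 rad/s; BW = Δω/(2π) = 1.846e+05 Hz.

(a) f₀ = 3.129e+04 Hz  (b) Q = 0.1695  (c) BW = 1.846e+05 Hz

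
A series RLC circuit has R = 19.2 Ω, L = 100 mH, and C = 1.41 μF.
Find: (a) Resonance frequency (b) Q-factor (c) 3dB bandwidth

Step 1 — Resonance: ω₀ = 1/√(LC) = 1/√(0.1·1.41e-06) = 2663 rad/s.
Step 2 — f₀ = ω₀/(2π) = 423.8 Hz.
Step 3 — Series Q: Q = ω₀L/R = 2663·0.1/19.2 = 13.87.
Step 4 — Bandwidth: Δω = ω₀/Q = 192 rad/s; BW = Δω/(2π) = 30.56 Hz.

(a) f₀ = 423.8 Hz  (b) Q = 13.87  (c) BW = 30.56 Hz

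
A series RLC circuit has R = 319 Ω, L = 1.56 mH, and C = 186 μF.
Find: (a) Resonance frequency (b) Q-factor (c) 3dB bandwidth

Step 1 — Resonance: ω₀ = 1/√(LC) = 1/√(0.00156·0.000186) = 1856 rad/s.
Step 2 — f₀ = ω₀/(2π) = 295.5 Hz.
Step 3 — Series Q: Q = ω₀L/R = 1856·0.00156/319 = 0.009079.
Step 4 — Bandwidth: Δω = ω₀/Q = 2.045e+05 rad/s; BW = Δω/(2π) = 3.255e+04 Hz.

(a) f₀ = 295.5 Hz  (b) Q = 0.009079  (c) BW = 3.255e+04 Hz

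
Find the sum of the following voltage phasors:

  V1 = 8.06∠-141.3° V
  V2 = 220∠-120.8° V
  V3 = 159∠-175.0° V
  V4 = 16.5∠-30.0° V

Step 1 — Convert each phasor to rectangular form:
  V1 = 8.06·(cos(-141.3°) + j·sin(-141.3°)) = -6.29 - j5.039 V
  V2 = 220·(cos(-120.8°) + j·sin(-120.8°)) = -112.6 - j189 V
  V3 = 159·(cos(-175.0°) + j·sin(-175.0°)) = -158.4 - j13.86 V
  V4 = 16.5·(cos(-30.0°) + j·sin(-30.0°)) = 14.29 - j8.25 V
Step 2 — Sum components: V_total = -263 - j216.1 V.
Step 3 — Convert to polar: |V_total| = 340.4 V, ∠V_total = -140.6°.

V_total = 340.4∠-140.6° V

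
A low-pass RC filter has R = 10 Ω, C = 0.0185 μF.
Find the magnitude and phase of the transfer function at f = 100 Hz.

Step 1 — Angular frequency: ω = 2π·100 = 628.3 rad/s.
Step 2 — Transfer function: H(jω) = 1/(1 + jωRC).
Step 3 — Denominator: 1 + jωRC = 1 + j·628.3·10·1.85e-08 = 1 + j0.0001162.
Step 4 — H = 1 - j0.0001162.
Step 5 — Magnitude: |H| = 1 (-0.0 dB); phase: φ = -0.0°.

|H| = 1 (-0.0 dB), φ = -0.0°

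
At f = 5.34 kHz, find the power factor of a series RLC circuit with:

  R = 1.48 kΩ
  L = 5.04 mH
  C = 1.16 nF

Step 1 — Angular frequency: ω = 2π·f = 2π·5340 = 3.355e+04 rad/s.
Step 2 — Component impedances:
  R: Z = R = 1480 Ω
  L: Z = jωL = j·3.355e+04·0.00504 = 0 + j169.1 Ω
  C: Z = 1/(jωC) = -j/(ω·C) = 0 - j2.569e+04 Ω
Step 3 — Series combination: Z_total = R + L + C = 1480 - j2.552e+04 Ω = 2.557e+04∠-86.7° Ω.
Step 4 — Power factor: PF = cos(φ) = Re(Z)/|Z| = 1480/25567 = 0.05789.
Step 5 — Type: Im(Z) = -2.552e+04 ⇒ leading (phase φ = -86.7°).

PF = 0.05789 (leading, φ = -86.7°)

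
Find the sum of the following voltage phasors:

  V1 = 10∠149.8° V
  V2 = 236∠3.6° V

Step 1 — Convert each phasor to rectangular form:
  V1 = 10·(cos(149.8°) + j·sin(149.8°)) = -8.643 + j5.03 V
  V2 = 236·(cos(3.6°) + j·sin(3.6°)) = 235.5 + j14.82 V
Step 2 — Sum components: V_total = 226.9 + j19.85 V.
Step 3 — Convert to polar: |V_total| = 227.8 V, ∠V_total = 5.0°.

V_total = 227.8∠5.0° V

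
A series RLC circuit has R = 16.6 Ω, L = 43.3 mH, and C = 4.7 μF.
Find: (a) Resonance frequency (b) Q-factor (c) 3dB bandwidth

Step 1 — Resonance: ω₀ = 1/√(LC) = 1/√(0.0433·4.7e-06) = 2217 rad/s.
Step 2 — f₀ = ω₀/(2π) = 352.8 Hz.
Step 3 — Series Q: Q = ω₀L/R = 2217·0.0433/16.6 = 5.782.
Step 4 — Bandwidth: Δω = ω₀/Q = 383.4 rad/s; BW = Δω/(2π) = 61.02 Hz.

(a) f₀ = 352.8 Hz  (b) Q = 5.782  (c) BW = 61.02 Hz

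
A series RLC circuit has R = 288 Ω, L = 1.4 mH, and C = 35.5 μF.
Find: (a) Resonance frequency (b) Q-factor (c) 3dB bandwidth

Step 1 — Resonance condition Im(Z)=0 gives ω₀ = 1/√(LC).
Step 2 — ω₀ = 1/√(0.0014·3.55e-05) = 4486 rad/s.
Step 3 — f₀ = ω₀/(2π) = 713.9 Hz.
Step 4 — Series Q: Q = ω₀L/R = 4486·0.0014/288 = 0.02181.
Step 5 — 3dB bandwidth: Δω = ω₀/Q = 2.057e+05 rad/s; BW = Δω/(2π) = 3.274e+04 Hz.

(a) f₀ = 713.9 Hz  (b) Q = 0.02181  (c) BW = 3.274e+04 Hz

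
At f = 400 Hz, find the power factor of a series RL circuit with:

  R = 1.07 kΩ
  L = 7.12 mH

Step 1 — Angular frequency: ω = 2π·f = 2π·400 = 2513 rad/s.
Step 2 — Component impedances:
  R: Z = R = 1070 Ω
  L: Z = jωL = j·2513·0.00712 = 0 + j17.89 Ω
Step 3 — Series combination: Z_total = R + L = 1070 + j17.89 Ω = 1070∠1.0° Ω.
Step 4 — Power factor: PF = cos(φ) = Re(Z)/|Z| = 1070/1070.1 = 0.9999.
Step 5 — Type: Im(Z) = 17.89 ⇒ lagging (phase φ = 1.0°).

PF = 0.9999 (lagging, φ = 1.0°)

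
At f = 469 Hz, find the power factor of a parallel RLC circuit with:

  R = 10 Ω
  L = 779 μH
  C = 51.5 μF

Step 1 — Angular frequency: ω = 2π·f = 2π·469 = 2947 rad/s.
Step 2 — Component impedances:
  R: Z = R = 10 Ω
  L: Z = jωL = j·2947·0.000779 = 0 + j2.296 Ω
  C: Z = 1/(jωC) = -j/(ω·C) = 0 - j6.589 Ω
Step 3 — Parallel combination: 1/Z_total = 1/R + 1/L + 1/C; Z_total = 1.104 + j3.134 Ω = 3.323∠70.6° Ω.
Step 4 — Power factor: PF = cos(φ) = Re(Z)/|Z| = 1.104/3.3227 = 0.3323.
Step 5 — Type: Im(Z) = 3.134 ⇒ lagging (phase φ = 70.6°).

PF = 0.3323 (lagging, φ = 70.6°)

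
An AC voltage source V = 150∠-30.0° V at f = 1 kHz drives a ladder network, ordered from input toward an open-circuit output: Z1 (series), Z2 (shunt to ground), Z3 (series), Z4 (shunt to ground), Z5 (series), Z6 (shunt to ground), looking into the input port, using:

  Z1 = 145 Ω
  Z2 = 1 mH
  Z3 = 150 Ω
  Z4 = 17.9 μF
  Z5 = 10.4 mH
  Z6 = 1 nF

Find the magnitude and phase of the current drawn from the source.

Step 1 — Angular frequency: ω = 2π·f = 2π·1000 = 6283 rad/s.
Step 2 — Component impedances:
  Z1: Z = R = 145 Ω
  Z2: Z = jωL = j·6283·0.001 = 0 + j6.283 Ω
  Z3: Z = R = 150 Ω
  Z4: Z = 1/(jωC) = -j/(ω·C) = 0 - j8.891 Ω
  Z5: Z = jωL = j·6283·0.0104 = 0 + j65.35 Ω
  Z6: Z = 1/(jωC) = -j/(ω·C) = 0 - j1.592e+05 Ω
Step 3 — Ladder network (open output): work backward from the far end, alternating series and parallel combinations. Z_in = 145.3 + j6.288 Ω = 145.4∠2.5° Ω.
Step 4 — Source phasor: V = 150∠-30.0° V = 129.9 - j75 V.
Step 5 — Ohm's law: I = V / Z_total = (129.9 - j75) / (145.3 + j6.288) = 0.8703 - j0.554 A.
Step 6 — Convert to polar: |I| = 1.032 A, ∠I = -32.5°.

I = 1.032∠-32.5° A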